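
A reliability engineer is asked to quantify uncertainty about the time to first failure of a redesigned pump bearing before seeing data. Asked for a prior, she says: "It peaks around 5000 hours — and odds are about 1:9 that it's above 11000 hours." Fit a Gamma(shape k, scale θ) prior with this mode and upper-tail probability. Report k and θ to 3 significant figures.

Gamma(k,θ) with k>1 has mode (k−1)θ, so θ = 5000/(k−1).
Need P(X < 11000) = 0.9 with θ tied to k this way. Start at k = 2, θ = 5000: P(X<11000) ≈ 0.645.
Too low — raise k to concentrate. Iterating converges to k ≈ 4.09.
Then θ = 5000/(4.09−1) ≈ 1620.

k ≈ 4.09, θ ≈ 1620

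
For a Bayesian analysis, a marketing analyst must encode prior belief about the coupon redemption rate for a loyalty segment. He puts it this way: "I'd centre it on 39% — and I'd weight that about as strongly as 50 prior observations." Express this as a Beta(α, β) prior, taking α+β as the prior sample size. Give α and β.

α = 19.5, β = 30.5

Under the effective-sample-size interpretation, Beta(α, β) has prior mean α/(α+β) and prior sample size α+β.
So α+β = 50 and α/(α+β) = 0.39, giving α = 0.39·50 = 19.5 and β = 50 − 19.5 = 30.5.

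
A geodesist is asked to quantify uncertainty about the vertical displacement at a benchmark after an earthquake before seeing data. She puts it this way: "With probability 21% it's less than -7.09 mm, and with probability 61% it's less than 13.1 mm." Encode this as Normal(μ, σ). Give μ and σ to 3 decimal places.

μ = 7.906, σ = 18.596

For Normal(μ,σ), the p-quantile is μ + z_p·σ. Here z_{0.21} = -0.8064, z_{0.61} = 0.2793.
So -7.09 = μ − 0.8064σ and 13.1 = μ + 0.2793σ.
Subtracting: σ = (13.1 − -7.09)/(0.2793 − (-0.8064)) = 18.596.
Then μ = -7.09 − (-0.8064)·18.596 = 7.906.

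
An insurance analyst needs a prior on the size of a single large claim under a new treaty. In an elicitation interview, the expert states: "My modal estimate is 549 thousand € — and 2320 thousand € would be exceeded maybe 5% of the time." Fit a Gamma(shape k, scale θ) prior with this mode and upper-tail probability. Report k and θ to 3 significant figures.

k ≈ 2.2, θ ≈ 458

Gamma(k,θ) with k>1 has mode (k−1)θ, so θ = 549/(k−1).
Need P(X < 2320) = 0.95 with θ tied to k this way. Start at k = 2, θ = 549: P(X<2320) ≈ 0.924.
Too low — raise k to concentrate. Iterating converges to k ≈ 2.2.
Then θ = 549/(2.2−1) ≈ 458.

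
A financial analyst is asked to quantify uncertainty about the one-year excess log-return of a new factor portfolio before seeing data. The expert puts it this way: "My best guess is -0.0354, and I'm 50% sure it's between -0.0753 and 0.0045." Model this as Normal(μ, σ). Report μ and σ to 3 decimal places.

A symmetric 50% interval runs μ ± z·σ with z = 0.6745.
Half-width = 0.0399, so σ = 0.0399/0.6745 = 0.059.
μ is the stated best guess, -0.035.

μ = -0.035, σ = 0.059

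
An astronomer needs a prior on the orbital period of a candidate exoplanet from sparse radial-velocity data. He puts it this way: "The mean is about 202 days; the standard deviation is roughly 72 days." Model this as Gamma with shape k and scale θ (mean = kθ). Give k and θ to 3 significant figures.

For Gamma(k, scale θ): mean = kθ, variance = kθ², so CV = 1/√k.
CV = SD/mean = 72/202 = 0.3564, hence k = 1/CV² = 7.87.
Then θ = mean/k = 202/7.87 = 25.7.

k ≈ 7.87, θ ≈ 25.7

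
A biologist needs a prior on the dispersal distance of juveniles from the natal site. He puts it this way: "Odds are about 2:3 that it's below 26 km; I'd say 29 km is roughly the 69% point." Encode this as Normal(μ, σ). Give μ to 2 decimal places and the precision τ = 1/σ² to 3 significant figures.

μ = 27.01, τ = 0.0624

For Normal(μ,σ), the p-quantile is μ + z_p·σ. Here z_{0.4} = -0.2533, z_{0.69} = 0.4959.
So 26 = μ − 0.2533σ and 29 = μ + 0.4959σ.
Subtracting: σ = (29 − 26)/(0.4959 − (-0.2533)) = 4.00.
Then μ = 26 − (-0.2533)·4.00 = 27.01.
Precision τ = 1/σ² = 1/4.004² = 0.0624.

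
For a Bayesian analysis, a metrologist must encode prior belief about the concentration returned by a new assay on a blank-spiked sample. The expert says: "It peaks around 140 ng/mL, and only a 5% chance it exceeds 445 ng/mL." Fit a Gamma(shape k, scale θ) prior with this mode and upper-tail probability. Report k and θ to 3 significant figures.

k ≈ 2.96, θ ≈ 71.3

Gamma(k,θ) with k>1 has mode (k−1)θ, so θ = 140/(k−1).
Need P(X < 445) = 0.95 with θ tied to k this way. Start at k = 2, θ = 140: P(X<445) ≈ 0.826.
Too low — raise k to concentrate. Iterating converges to k ≈ 2.96.
Then θ = 140/(2.96−1) ≈ 71.3.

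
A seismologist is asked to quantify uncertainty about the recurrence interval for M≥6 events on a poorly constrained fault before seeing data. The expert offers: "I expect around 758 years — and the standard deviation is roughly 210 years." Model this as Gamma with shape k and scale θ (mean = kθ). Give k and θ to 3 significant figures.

k ≈ 13, θ ≈ 58.2

For Gamma(k, scale θ): mean = kθ, variance = kθ², so CV = 1/√k.
CV = SD/mean = 210/758 = 0.277, hence k = 1/CV² = 13.
Then θ = mean/k = 758/13 = 58.2.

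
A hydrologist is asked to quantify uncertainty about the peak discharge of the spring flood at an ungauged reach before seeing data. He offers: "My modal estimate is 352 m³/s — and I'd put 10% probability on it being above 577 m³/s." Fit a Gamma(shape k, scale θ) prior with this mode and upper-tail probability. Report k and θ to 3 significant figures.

k ≈ 8.72, θ ≈ 45.6

Gamma(k,θ) with k>1 has mode (k−1)θ, so θ = 352/(k−1).
Need P(X < 577) = 0.9 with θ tied to k this way. Start at k = 2, θ = 352: P(X<577) ≈ 0.488.
Too low — raise k to concentrate. Iterating converges to k ≈ 8.72.
Then θ = 352/(8.72−1) ≈ 45.6.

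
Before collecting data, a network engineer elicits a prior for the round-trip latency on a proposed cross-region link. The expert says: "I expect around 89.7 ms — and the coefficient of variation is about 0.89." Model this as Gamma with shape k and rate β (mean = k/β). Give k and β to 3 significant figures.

For Gamma(k, rate β): mean = k/β, variance = k/β², so CV = 1/√k.
CV = 0.89, hence k = 1/CV² = 1.26.
Then β = k/mean = 1.26/89.7 = 0.0141.

k ≈ 1.26, β ≈ 0.0141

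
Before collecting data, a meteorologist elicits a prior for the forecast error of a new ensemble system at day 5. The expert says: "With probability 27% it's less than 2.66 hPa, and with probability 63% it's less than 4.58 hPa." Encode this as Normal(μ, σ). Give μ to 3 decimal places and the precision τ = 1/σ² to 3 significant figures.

μ = 3.906, τ = 0.242

The p-quantile of Normal(μ,σ) is μ + z_p·σ, with z_{0.27} = -0.6128 and z_{0.63} = 0.3319.
Eliminate σ: μ = (z₂·x₁ − z₁·x₂)/(z₂ − z₁) = (0.3319·2.66 − (-0.6128)·4.58)/0.9447 = 3.906.
Then σ = (x₂ − x₁)/(z₂ − z₁) = (4.58 − 2.66)/0.9447 = 2.032.
Precision τ = 1/σ² = 1/2.032² = 0.242.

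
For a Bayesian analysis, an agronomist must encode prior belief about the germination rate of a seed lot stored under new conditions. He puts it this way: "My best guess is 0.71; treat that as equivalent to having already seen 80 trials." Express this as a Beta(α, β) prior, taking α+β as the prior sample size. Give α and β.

Under the effective-sample-size interpretation, Beta(α, β) has prior mean α/(α+β) and prior sample size α+β.
So α+β = 80 and α/(α+β) = 0.71, giving α = 0.71·80 = 56.8 and β = 80 − 56.8 = 23.2.

α = 56.8, β = 23.2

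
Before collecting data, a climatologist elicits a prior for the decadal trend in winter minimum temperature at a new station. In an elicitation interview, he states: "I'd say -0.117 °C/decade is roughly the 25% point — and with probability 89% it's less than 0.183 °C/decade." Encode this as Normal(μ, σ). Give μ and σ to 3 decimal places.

μ = -0.011, σ = 0.158

For Normal(μ,σ), the p-quantile is μ + z_p·σ. Here z_{0.25} = -0.6745, z_{0.89} = 1.227.
So -0.117 = μ − 0.6745σ and 0.183 = μ + 1.227σ.
Subtracting: σ = (0.183 − -0.117)/(1.227 − (-0.6745)) = 0.158.
Then μ = -0.117 − (-0.6745)·0.158 = -0.011.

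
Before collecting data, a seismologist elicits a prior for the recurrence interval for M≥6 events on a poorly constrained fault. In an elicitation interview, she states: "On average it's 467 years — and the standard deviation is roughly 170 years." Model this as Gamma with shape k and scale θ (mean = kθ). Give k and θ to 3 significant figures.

k ≈ 7.55, θ ≈ 61.9

For Gamma(k, scale θ): mean = kθ, variance = kθ², so CV = 1/√k.
CV = SD/mean = 170/467 = 0.364, hence k = 1/CV² = 7.55.
Then θ = mean/k = 467/7.55 = 61.9.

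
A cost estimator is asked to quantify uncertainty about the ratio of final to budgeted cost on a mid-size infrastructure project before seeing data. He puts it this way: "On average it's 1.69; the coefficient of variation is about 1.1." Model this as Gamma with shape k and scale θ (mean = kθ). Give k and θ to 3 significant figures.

k ≈ 0.826, θ ≈ 2.04

For Gamma(k, scale θ): mean = kθ, variance = kθ², so CV = 1/√k.
CV = 1.1, hence k = 1/CV² = 0.826.
Then θ = mean/k = 1.69/0.826 = 2.04.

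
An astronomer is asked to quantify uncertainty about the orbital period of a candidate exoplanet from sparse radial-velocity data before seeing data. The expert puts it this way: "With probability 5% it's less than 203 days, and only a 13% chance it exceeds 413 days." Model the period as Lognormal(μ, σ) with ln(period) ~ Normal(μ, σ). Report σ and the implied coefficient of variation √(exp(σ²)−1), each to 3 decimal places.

σ ≈ 0.256, CV ≈ 0.261

If T ~ Lognormal(μ,σ) then ln T ~ Normal(μ,σ), so the p-quantile of ln T is μ + z_p·σ.
ln(203) = 5.313 and ln(413) = 6.023; z_{0.05} = -1.645, z_{0.87} = 1.126.
σ = (6.023 − 5.313)/(1.126 − (-1.645)) = 0.256.
μ = 5.313 − (-1.645)·0.256 = 5.735.
CV = √(exp(σ²)−1) = √(exp(0.0657)−1) = 0.261.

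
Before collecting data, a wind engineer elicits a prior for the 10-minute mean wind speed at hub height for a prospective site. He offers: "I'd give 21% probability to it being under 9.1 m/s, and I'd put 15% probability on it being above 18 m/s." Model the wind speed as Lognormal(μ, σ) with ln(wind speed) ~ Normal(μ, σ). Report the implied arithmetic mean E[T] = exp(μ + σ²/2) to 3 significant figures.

E[T] ≈ 13.1 m/s

If T ~ Lognormal(μ,σ) then ln T ~ Normal(μ,σ), so the p-quantile of ln T is μ + z_p·σ.
ln(9.1) = 2.208 and ln(18) = 2.89; z_{0.21} = -0.8064, z_{0.85} = 1.036.
σ = (2.89 − 2.208)/(1.036 − (-0.8064)) = 0.370.
μ = 2.208 − (-0.8064)·0.370 = 2.507.
E[T] = exp(μ + σ²/2) = exp(2.507 + 0.0685) = 13.1 m/s.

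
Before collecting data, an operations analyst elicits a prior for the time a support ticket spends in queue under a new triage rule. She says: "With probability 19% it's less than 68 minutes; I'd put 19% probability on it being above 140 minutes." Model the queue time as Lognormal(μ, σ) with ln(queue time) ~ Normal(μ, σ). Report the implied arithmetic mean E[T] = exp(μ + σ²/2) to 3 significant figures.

E[T] ≈ 106 minutes

If T ~ Lognormal(μ,σ) then ln T ~ Normal(μ,σ), so the p-quantile of ln T is μ + z_p·σ.
ln(68) = 4.22 and ln(140) = 4.942; z_{0.19} = -0.8779, z_{0.81} = 0.8779.
σ = (4.942 − 4.22)/(0.8779 − (-0.8779)) = 0.411.
μ = 4.22 − (-0.8779)·0.411 = 4.581.
E[T] = exp(μ + σ²/2) = exp(4.581 + 0.0846) = 106 minutes.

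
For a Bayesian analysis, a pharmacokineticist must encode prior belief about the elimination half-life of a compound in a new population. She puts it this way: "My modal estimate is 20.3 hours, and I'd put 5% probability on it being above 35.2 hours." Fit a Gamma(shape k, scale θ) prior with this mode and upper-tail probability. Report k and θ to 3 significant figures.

Gamma(k,θ) with k>1 has mode (k−1)θ, so θ = 20.3/(k−1).
Need P(X < 35.2) = 0.95 with θ tied to k this way. Start at k = 2, θ = 20.3: P(X<35.2) ≈ 0.517.
Too low — raise k to concentrate. Iterating converges to k ≈ 10.2.
Then θ = 20.3/(10.2−1) ≈ 2.2.

k ≈ 10.2, θ ≈ 2.2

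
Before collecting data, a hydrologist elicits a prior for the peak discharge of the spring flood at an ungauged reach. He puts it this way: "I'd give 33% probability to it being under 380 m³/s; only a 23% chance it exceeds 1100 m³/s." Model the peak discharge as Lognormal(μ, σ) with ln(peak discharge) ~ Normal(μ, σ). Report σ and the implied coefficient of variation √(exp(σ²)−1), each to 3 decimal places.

σ ≈ 0.902, CV ≈ 1.120

If T ~ Lognormal(μ,σ) then ln T ~ Normal(μ,σ), so the p-quantile of ln T is μ + z_p·σ.
ln(380) = 5.94 and ln(1100) = 7.003; z_{0.33} = -0.4399, z_{0.77} = 0.7388.
σ = (7.003 − 5.94)/(0.7388 − (-0.4399)) = 0.902.
μ = 5.94 − (-0.4399)·0.902 = 6.337.
CV = √(exp(σ²)−1) = √(exp(0.8131)−1) = 1.120.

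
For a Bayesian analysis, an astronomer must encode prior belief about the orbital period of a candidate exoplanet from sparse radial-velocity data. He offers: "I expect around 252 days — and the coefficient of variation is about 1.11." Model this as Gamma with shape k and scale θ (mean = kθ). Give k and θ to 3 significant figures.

For Gamma(k, scale θ): mean = kθ, variance = kθ², so CV = 1/√k.
CV = 1.11, hence k = 1/CV² = 0.812.
Then θ = mean/k = 252/0.812 = 310.

k ≈ 0.812, θ ≈ 310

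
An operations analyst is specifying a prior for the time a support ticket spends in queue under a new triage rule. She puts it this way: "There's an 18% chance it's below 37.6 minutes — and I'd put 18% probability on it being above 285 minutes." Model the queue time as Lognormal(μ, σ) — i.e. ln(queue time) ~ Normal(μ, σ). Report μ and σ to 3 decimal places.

μ ≈ 4.640, σ ≈ 1.106

If T ~ Lognormal(μ,σ) then ln T ~ Normal(μ,σ), so the p-quantile of ln T is μ + z_p·σ.
ln(37.6) = 3.627 and ln(285) = 5.652; z_{0.18} = -0.9154, z_{0.82} = 0.9154.
σ = (5.652 − 3.627)/(0.9154 − (-0.9154)) = 1.106.
μ = 3.627 − (-0.9154)·1.106 = 4.640.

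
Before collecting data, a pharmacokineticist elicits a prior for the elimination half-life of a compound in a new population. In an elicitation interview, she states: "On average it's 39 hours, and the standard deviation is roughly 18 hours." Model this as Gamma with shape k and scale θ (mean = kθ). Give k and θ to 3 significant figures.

k ≈ 4.69, θ ≈ 8.31

For Gamma(k, scale θ): mean = kθ, variance = kθ², so CV = 1/√k.
CV = SD/mean = 18/39 = 0.4615, hence k = 1/CV² = 4.69.
Then θ = mean/k = 39/4.69 = 8.31.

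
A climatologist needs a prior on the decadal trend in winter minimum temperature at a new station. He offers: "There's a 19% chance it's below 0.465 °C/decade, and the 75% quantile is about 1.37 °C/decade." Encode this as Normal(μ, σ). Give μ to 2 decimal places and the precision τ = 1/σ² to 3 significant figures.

The p-quantile of Normal(μ,σ) is μ + z_p·σ, with z_{0.19} = -0.8779 and z_{0.75} = 0.6745.
Eliminate σ: μ = (z₂·x₁ − z₁·x₂)/(z₂ − z₁) = (0.6745·0.465 − (-0.8779)·1.37)/1.552 = 0.98.
Then σ = (x₂ − x₁)/(z₂ − z₁) = (1.37 − 0.465)/1.552 = 0.58.
Precision τ = 1/σ² = 1/0.583² = 2.94.

μ = 0.98, τ = 2.94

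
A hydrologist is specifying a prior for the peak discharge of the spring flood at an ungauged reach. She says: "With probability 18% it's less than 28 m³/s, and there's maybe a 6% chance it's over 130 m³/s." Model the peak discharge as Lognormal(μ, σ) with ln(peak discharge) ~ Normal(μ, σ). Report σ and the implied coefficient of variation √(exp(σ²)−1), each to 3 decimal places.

If T ~ Lognormal(μ,σ) then ln T ~ Normal(μ,σ), so the p-quantile of ln T is μ + z_p·σ.
ln(28) = 3.332 and ln(130) = 4.868; z_{0.18} = -0.9154, z_{0.94} = 1.555.
σ = (4.868 − 3.332)/(1.555 − (-0.9154)) = 0.622.
μ = 3.332 − (-0.9154)·0.622 = 3.901.
CV = √(exp(σ²)−1) = √(exp(0.3863)−1) = 0.687.

σ ≈ 0.622, CV ≈ 0.687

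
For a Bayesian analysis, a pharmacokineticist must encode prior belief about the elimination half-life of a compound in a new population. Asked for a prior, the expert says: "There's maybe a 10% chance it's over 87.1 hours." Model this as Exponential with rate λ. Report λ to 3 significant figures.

P(T > 87.1) = e^(−λ·87.1) = 0.1, so λ = −ln(0.1)/87.1 = 0.0264.

λ ≈ 0.0264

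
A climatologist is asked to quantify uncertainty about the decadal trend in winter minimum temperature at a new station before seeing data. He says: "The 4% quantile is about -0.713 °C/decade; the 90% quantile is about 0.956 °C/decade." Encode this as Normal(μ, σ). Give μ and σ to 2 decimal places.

μ = 0.25, σ = 0.55

For Normal(μ,σ), the p-quantile is μ + z_p·σ. Here z_{0.04} = -1.751, z_{0.9} = 1.282.
So -0.713 = μ − 1.751σ and 0.956 = μ + 1.282σ.
Subtracting: σ = (0.956 − -0.713)/(1.282 − (-1.751)) = 0.55.
Then μ = -0.713 − (-1.751)·0.55 = 0.25.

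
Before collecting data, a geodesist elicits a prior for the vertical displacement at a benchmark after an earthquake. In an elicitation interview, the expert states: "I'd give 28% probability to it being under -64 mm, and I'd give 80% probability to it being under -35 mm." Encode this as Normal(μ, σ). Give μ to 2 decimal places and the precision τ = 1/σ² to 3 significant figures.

μ = -52.13, τ = 0.00241

The p-quantile of Normal(μ,σ) is μ + z_p·σ, with z_{0.28} = -0.5828 and z_{0.8} = 0.8416.
Eliminate σ: μ = (z₂·x₁ − z₁·x₂)/(z₂ − z₁) = (0.8416·-64 − (-0.5828)·-35)/1.424 = -52.13.
Then σ = (x₂ − x₁)/(z₂ − z₁) = (-35 − -64)/1.424 = 20.36.
Precision τ = 1/σ² = 1/20.36² = 0.00241.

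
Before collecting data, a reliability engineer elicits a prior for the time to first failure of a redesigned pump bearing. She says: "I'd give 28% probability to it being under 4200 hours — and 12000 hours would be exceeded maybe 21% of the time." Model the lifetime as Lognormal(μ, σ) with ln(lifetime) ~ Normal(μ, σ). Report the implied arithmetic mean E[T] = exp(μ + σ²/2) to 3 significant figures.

E[T] ≈ 8680 hours

If T ~ Lognormal(μ,σ) then ln T ~ Normal(μ,σ), so the p-quantile of ln T is μ + z_p·σ.
ln(4200) = 8.343 and ln(12000) = 9.393; z_{0.28} = -0.5828, z_{0.79} = 0.8064.
σ = (9.393 − 8.343)/(0.8064 − (-0.5828)) = 0.756.
μ = 8.343 − (-0.5828)·0.756 = 8.783.
E[T] = exp(μ + σ²/2) = exp(8.783 + 0.2855) = 8680 hours.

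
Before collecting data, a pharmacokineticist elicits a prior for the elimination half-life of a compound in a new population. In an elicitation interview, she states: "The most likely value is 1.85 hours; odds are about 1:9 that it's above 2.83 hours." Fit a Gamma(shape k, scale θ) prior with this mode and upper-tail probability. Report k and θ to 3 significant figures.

k ≈ 11.3, θ ≈ 0.179

Gamma(k,θ) with k>1 has mode (k−1)θ, so θ = 1.85/(k−1).
Need P(X < 2.83) = 0.9 with θ tied to k this way. Start at k = 2, θ = 1.85: P(X<2.83) ≈ 0.452.
Too low — raise k to concentrate. Iterating converges to k ≈ 11.3.
Then θ = 1.85/(11.3−1) ≈ 0.179.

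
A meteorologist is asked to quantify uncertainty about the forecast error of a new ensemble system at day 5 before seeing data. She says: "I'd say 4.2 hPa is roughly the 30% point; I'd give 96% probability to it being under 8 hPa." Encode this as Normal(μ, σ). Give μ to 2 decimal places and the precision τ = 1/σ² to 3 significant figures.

For Normal(μ,σ), the p-quantile is μ + z_p·σ. Here z_{0.3} = -0.5244, z_{0.96} = 1.751.
So 4.2 = μ − 0.5244σ and 8 = μ + 1.751σ.
Subtracting: σ = (8 − 4.2)/(1.751 − (-0.5244)) = 1.67.
Then μ = 4.2 − (-0.5244)·1.67 = 5.08.
Precision τ = 1/σ² = 1/1.67² = 0.358.

μ = 5.08, τ = 0.358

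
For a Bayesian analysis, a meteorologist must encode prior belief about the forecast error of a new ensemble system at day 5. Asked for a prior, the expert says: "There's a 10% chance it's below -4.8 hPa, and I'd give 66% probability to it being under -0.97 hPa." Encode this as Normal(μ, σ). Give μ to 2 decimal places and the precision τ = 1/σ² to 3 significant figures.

The p-quantile of Normal(μ,σ) is μ + z_p·σ, with z_{0.1} = -1.282 and z_{0.66} = 0.4125.
Eliminate σ: μ = (z₂·x₁ − z₁·x₂)/(z₂ − z₁) = (0.4125·-4.8 − (-1.282)·-0.97)/1.694 = -1.90.
Then σ = (x₂ − x₁)/(z₂ − z₁) = (-0.97 − -4.8)/1.694 = 2.26.
Precision τ = 1/σ² = 1/2.261² = 0.196.

μ = -1.90, τ = 0.196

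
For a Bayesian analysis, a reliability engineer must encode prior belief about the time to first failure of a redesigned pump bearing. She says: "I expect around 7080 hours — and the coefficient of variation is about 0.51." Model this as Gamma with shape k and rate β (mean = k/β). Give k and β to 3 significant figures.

For Gamma(k, rate β): mean = k/β, variance = k/β², so CV = 1/√k.
CV = 0.51, hence k = 1/CV² = 3.84.
Then β = k/mean = 3.84/7080 = 0.000543.

k ≈ 3.84, β ≈ 0.000543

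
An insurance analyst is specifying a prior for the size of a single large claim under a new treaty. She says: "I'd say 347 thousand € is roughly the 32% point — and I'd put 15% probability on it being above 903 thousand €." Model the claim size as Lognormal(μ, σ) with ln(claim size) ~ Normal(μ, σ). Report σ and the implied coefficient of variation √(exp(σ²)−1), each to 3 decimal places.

σ ≈ 0.636, CV ≈ 0.706

If T ~ Lognormal(μ,σ) then ln T ~ Normal(μ,σ), so the p-quantile of ln T is μ + z_p·σ.
ln(347) = 5.849 and ln(903) = 6.806; z_{0.32} = -0.4677, z_{0.85} = 1.036.
σ = (6.806 − 5.849)/(1.036 − (-0.4677)) = 0.636.
μ = 5.849 − (-0.4677)·0.636 = 6.147.
CV = √(exp(σ²)−1) = √(exp(0.4043)−1) = 0.706.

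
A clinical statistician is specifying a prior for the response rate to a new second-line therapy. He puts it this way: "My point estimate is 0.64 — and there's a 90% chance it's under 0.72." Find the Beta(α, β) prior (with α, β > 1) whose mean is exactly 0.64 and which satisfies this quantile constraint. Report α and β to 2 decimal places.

With mean 0.64 fixed, write α = 0.64s, β = 0.36s where s = α+β.
Need P(θ < 0.72) = 0.9 under Beta(0.64s, 0.36s). Normal approximation: (q−m)/√(m(1−m)/s) ≈ z_{0.9} = 1.28, so s ≈ 0.64·0.36·(1.28)²/(0.72−0.64)² = 59.1.
At s = 59.1: P(θ<0.72) ≈ 0.904. Adjusting to match 0.9 gives s ≈ 57.14.
So α = 0.64·57.14 ≈ 36.57, β = 0.36·57.14 ≈ 20.57.

α ≈ 36.57, β ≈ 20.57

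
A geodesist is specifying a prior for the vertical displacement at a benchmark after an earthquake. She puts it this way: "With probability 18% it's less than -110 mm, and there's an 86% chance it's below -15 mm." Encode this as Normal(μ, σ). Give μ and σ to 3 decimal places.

μ = -66.426, σ = 47.603

The p-quantile of Normal(μ,σ) is μ + z_p·σ, with z_{0.18} = -0.9154 and z_{0.86} = 1.08.
Eliminate σ: μ = (z₂·x₁ − z₁·x₂)/(z₂ − z₁) = (1.08·-110 − (-0.9154)·-15)/1.996 = -66.426.
Then σ = (x₂ − x₁)/(z₂ − z₁) = (-15 − -110)/1.996 = 47.603.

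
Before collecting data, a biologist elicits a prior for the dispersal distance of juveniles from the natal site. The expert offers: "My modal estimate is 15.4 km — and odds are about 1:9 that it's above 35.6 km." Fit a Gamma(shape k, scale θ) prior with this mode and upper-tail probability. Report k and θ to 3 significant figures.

k ≈ 3.74, θ ≈ 5.62

Gamma(k,θ) with k>1 has mode (k−1)θ, so θ = 15.4/(k−1).
Need P(X < 35.6) = 0.9 with θ tied to k this way. Start at k = 2, θ = 15.4: P(X<35.6) ≈ 0.672.
Too low — raise k to concentrate. Iterating converges to k ≈ 3.74.
Then θ = 15.4/(3.74−1) ≈ 5.62.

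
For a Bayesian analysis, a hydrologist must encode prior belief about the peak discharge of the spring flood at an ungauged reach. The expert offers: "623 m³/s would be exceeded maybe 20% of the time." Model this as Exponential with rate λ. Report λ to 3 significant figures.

λ ≈ 0.00258

P(T > 623.0) = e^(−λ·623.0) = 0.2, so λ = −ln(0.2)/623.0 = 0.00258.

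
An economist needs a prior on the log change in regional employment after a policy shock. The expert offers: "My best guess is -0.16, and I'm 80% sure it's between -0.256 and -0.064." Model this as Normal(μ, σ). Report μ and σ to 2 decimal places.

μ = -0.16, σ = 0.07

A symmetric 80% interval runs μ ± z·σ with z = 1.282.
Half-width = 0.096, so σ = 0.096/1.282 = 0.07.
μ is the stated best guess, -0.16.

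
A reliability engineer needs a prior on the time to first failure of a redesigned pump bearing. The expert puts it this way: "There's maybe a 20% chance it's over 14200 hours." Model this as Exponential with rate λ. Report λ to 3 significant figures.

P(T > 14200.0) = e^(−λ·14200.0) = 0.2, so λ = −ln(0.2)/14200.0 = 0.000113.

λ ≈ 0.000113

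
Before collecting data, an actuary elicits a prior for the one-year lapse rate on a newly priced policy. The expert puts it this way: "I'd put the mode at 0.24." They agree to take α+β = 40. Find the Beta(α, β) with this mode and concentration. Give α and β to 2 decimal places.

α = 10.12, β = 29.88

For α,β > 1 the Beta mode is (α−1)/(α+β−2). With α+β = 40, the mode is (α−1)/38.
Set (α−1)/38 = 0.24 → α = 1 + 0.24·38 = 10.12.
β = 40 − α = 29.88.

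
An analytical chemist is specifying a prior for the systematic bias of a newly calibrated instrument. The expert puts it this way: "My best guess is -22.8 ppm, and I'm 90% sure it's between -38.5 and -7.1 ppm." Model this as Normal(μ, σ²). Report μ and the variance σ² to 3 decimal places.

A symmetric 90% interval runs μ ± z·σ with z = 1.645.
Half-width = 15.7, so σ = 15.7/1.645 = 9.5449 and σ² = 91.106.
μ is the stated best guess, -22.800.

μ = -22.800, σ² = 91.106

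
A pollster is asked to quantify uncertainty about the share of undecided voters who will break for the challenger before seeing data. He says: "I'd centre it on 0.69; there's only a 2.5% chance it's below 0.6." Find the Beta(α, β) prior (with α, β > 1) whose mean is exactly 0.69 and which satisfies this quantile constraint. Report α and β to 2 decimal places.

With mean 0.69 fixed, write α = 0.69s, β = 0.31s where s = α+β.
Need P(θ < 0.6) = 0.025 under Beta(0.69s, 0.31s). Normal approximation: (q−m)/√(m(1−m)/s) ≈ z_{0.025} = -1.96, so s ≈ 0.69·0.31·(-1.96)²/(0.6−0.69)² = 101.4.
At s = 101.4: P(θ<0.6) ≈ 0.029. Adjusting to match 0.025 gives s ≈ 107.85.
So α = 0.69·107.85 ≈ 74.42, β = 0.31·107.85 ≈ 33.43.

α ≈ 74.42, β ≈ 33.43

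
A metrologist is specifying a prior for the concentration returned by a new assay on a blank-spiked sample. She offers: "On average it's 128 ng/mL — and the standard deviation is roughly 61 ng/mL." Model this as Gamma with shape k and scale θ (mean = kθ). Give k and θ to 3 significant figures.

For Gamma(k, scale θ): mean = kθ, variance = kθ², so CV = 1/√k.
CV = SD/mean = 61/128 = 0.4766, hence k = 1/CV² = 4.4.
Then θ = mean/k = 128/4.4 = 29.1.

k ≈ 4.4, θ ≈ 29.1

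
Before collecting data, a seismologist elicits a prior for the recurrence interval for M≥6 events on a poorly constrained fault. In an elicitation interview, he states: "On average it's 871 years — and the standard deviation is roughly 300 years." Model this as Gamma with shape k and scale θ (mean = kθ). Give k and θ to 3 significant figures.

k ≈ 8.43, θ ≈ 103

For Gamma(k, scale θ): mean = kθ, variance = kθ², so CV = 1/√k.
CV = SD/mean = 300/871 = 0.3444, hence k = 1/CV² = 8.43.
Then θ = mean/k = 871/8.43 = 103.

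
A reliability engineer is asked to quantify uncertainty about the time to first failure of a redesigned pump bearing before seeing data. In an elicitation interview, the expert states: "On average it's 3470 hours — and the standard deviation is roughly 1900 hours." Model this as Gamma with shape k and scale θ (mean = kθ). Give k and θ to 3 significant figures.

k ≈ 3.34, θ ≈ 1040

For Gamma(k, scale θ): mean = kθ, variance = kθ², so CV = 1/√k.
CV = SD/mean = 1900/3470 = 0.5476, hence k = 1/CV² = 3.34.
Then θ = mean/k = 3470/3.34 = 1040.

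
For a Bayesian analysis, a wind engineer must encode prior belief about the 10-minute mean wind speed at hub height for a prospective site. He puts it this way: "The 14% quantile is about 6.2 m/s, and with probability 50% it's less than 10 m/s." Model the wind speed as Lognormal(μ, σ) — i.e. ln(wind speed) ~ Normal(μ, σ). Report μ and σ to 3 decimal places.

μ ≈ 2.303, σ ≈ 0.442

If T ~ Lognormal(μ,σ) then ln T ~ Normal(μ,σ), so the p-quantile of ln T is μ + z_p·σ.
ln(6.2) = 1.825 and ln(10) = 2.303; z_{0.14} = -1.08, z_{0.5} = 0.
σ = (2.303 − 1.825)/(0 − (-1.08)) = 0.442.
μ = 1.825 − (-1.08)·0.442 = 2.303.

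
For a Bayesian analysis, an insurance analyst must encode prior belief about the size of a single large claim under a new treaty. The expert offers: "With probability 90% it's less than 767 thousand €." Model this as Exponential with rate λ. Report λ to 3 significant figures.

λ ≈ 0.003

P(T < 767.0) = 1 − e^(−λ·767.0) = 0.9, so λ = −ln(1−0.9)/767.0 = −ln(0.1)/767.0 = 0.003.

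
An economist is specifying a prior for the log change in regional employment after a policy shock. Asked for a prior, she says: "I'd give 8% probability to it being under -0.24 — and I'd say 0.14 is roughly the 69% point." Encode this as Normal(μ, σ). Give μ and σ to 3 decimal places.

μ = 0.041, σ = 0.200

For Normal(μ,σ), the p-quantile is μ + z_p·σ. Here z_{0.08} = -1.405, z_{0.69} = 0.4959.
So -0.24 = μ − 1.405σ and 0.14 = μ + 0.4959σ.
Subtracting: σ = (0.14 − -0.24)/(0.4959 − (-1.405)) = 0.200.
Then μ = -0.24 − (-1.405)·0.200 = 0.041.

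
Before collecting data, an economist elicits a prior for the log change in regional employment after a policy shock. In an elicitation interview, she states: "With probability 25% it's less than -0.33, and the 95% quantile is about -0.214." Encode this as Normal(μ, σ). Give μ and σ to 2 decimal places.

The p-quantile of Normal(μ,σ) is μ + z_p·σ, with z_{0.25} = -0.6745 and z_{0.95} = 1.645.
Eliminate σ: μ = (z₂·x₁ − z₁·x₂)/(z₂ − z₁) = (1.645·-0.33 − (-0.6745)·-0.214)/2.319 = -0.30.
Then σ = (x₂ − x₁)/(z₂ − z₁) = (-0.214 − -0.33)/2.319 = 0.05.

μ = -0.30, σ = 0.05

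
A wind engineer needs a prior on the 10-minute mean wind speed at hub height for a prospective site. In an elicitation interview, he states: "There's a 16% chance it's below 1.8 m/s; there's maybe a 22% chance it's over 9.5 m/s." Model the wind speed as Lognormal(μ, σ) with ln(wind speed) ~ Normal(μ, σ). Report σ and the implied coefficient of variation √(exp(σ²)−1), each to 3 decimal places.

If T ~ Lognormal(μ,σ) then ln T ~ Normal(μ,σ), so the p-quantile of ln T is μ + z_p·σ.
ln(1.8) = 0.5878 and ln(9.5) = 2.251; z_{0.16} = -0.9945, z_{0.78} = 0.7722.
σ = (2.251 − 0.5878)/(0.7722 − (-0.9945)) = 0.942.
μ = 0.5878 − (-0.9945)·0.942 = 1.524.
CV = √(exp(σ²)−1) = √(exp(0.8866)−1) = 1.195.

σ ≈ 0.942, CV ≈ 1.195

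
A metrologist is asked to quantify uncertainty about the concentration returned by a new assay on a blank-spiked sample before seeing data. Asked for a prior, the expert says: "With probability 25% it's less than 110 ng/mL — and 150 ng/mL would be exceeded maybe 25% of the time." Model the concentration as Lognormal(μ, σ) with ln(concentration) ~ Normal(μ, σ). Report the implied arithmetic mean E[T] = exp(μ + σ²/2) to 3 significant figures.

If T ~ Lognormal(μ,σ) then ln T ~ Normal(μ,σ), so the p-quantile of ln T is μ + z_p·σ.
ln(110) = 4.7 and ln(150) = 5.011; z_{0.25} = -0.6745, z_{0.75} = 0.6745.
σ = (5.011 − 4.7)/(0.6745 − (-0.6745)) = 0.230.
μ = 4.7 − (-0.6745)·0.230 = 4.856.
E[T] = exp(μ + σ²/2) = exp(4.856 + 0.0264) = 132 ng/mL.

E[T] ≈ 132 ng/mL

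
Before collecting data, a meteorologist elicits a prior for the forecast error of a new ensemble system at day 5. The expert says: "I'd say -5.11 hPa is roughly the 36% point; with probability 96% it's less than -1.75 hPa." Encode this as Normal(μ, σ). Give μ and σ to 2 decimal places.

The p-quantile of Normal(μ,σ) is μ + z_p·σ, with z_{0.36} = -0.3585 and z_{0.96} = 1.751.
Eliminate σ: μ = (z₂·x₁ − z₁·x₂)/(z₂ − z₁) = (1.751·-5.11 − (-0.3585)·-1.75)/2.109 = -4.54.
Then σ = (x₂ − x₁)/(z₂ − z₁) = (-1.75 − -5.11)/2.109 = 1.59.

μ = -4.54, σ = 1.59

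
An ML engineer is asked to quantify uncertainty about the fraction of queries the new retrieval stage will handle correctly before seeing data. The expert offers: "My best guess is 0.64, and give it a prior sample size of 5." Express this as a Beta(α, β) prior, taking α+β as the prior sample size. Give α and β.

Under the effective-sample-size interpretation, Beta(α, β) has prior mean α/(α+β) and prior sample size α+β.
So α+β = 5 and α/(α+β) = 0.64, giving α = 0.64·5 = 3.2 and β = 5 − 3.2 = 1.8.

α = 3.2, β = 1.8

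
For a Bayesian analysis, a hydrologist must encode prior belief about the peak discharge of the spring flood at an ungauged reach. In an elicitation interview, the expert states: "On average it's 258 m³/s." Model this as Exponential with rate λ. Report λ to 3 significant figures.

λ ≈ 0.00388

Exponential mean = 1/λ, so λ = 1/258.0 = 0.00388.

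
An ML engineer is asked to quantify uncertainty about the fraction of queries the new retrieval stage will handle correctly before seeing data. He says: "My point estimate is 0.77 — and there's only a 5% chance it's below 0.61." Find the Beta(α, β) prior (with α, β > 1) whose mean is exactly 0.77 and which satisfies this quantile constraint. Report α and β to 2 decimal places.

With mean 0.77 fixed, write α = 0.77s, β = 0.23s where s = α+β.
Need P(θ < 0.61) = 0.05 under Beta(0.77s, 0.23s). Normal approximation: (q−m)/√(m(1−m)/s) ≈ z_{0.05} = -1.64, so s ≈ 0.77·0.23·(-1.64)²/(0.61−0.77)² = 18.7.
At s = 18.7: P(θ<0.61) ≈ 0.061. Adjusting to match 0.05 gives s ≈ 21.38.
So α = 0.77·21.38 ≈ 16.46, β = 0.23·21.38 ≈ 4.92.

α ≈ 16.46, β ≈ 4.92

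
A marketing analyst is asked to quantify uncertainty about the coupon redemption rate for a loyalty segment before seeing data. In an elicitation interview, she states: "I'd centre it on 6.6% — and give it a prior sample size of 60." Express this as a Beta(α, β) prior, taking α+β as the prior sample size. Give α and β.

α = 3.96, β = 56.04

Under the effective-sample-size interpretation, Beta(α, β) has prior mean α/(α+β) and prior sample size α+β.
So α+β = 60 and α/(α+β) = 0.066, giving α = 0.066·60 = 3.96 and β = 60 − 3.96 = 56.04.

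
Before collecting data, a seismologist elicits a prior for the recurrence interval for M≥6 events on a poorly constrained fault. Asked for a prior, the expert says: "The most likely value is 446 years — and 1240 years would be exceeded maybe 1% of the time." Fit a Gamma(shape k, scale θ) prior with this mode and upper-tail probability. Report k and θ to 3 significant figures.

k ≈ 5.38, θ ≈ 102

Gamma(k,θ) with k>1 has mode (k−1)θ, so θ = 446/(k−1).
Need P(X < 1240) = 0.99 with θ tied to k this way. Start at k = 2, θ = 446: P(X<1240) ≈ 0.766.
Too low — raise k to concentrate. Iterating converges to k ≈ 5.38.
Then θ = 446/(5.38−1) ≈ 102.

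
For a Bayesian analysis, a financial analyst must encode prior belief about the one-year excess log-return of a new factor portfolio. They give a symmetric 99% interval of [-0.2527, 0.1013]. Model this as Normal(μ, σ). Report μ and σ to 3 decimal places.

μ = -0.076, σ = 0.069

A symmetric 99% interval runs μ ± z·σ with z = 2.576.
Half-width = 0.177, so σ = 0.177/2.576 = 0.069.
μ is the interval midpoint, -0.076.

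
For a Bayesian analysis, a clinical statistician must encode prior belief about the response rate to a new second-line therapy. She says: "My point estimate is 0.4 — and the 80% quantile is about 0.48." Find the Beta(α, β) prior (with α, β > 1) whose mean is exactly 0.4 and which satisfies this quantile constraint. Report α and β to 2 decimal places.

α ≈ 10.47, β ≈ 15.71

With mean 0.4 fixed, write α = 0.4s, β = 0.6s where s = α+β.
Need P(θ < 0.48) = 0.8 under Beta(0.4s, 0.6s). Normal approximation: (q−m)/√(m(1−m)/s) ≈ z_{0.8} = 0.842, so s ≈ 0.4·0.6·(0.842)²/(0.48−0.4)² = 26.6.
At s = 26.6: P(θ<0.48) ≈ 0.802. Adjusting to match 0.8 gives s ≈ 26.18.
So α = 0.4·26.18 ≈ 10.47, β = 0.6·26.18 ≈ 15.71.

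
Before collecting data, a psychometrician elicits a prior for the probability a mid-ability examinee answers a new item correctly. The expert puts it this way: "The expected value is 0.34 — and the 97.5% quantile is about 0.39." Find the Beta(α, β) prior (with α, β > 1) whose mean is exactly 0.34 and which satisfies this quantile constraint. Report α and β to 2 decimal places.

With mean 0.34 fixed, write α = 0.34s, β = 0.66s where s = α+β.
Need P(θ < 0.39) = 0.975 under Beta(0.34s, 0.66s). Normal approximation: (q−m)/√(m(1−m)/s) ≈ z_{0.975} = 1.96, so s ≈ 0.34·0.66·(1.96)²/(0.39−0.34)² = 344.8.
At s = 344.8: P(θ<0.39) ≈ 0.973. Adjusting to match 0.975 gives s ≈ 355.38.
So α = 0.34·355.38 ≈ 120.83, β = 0.66·355.38 ≈ 234.55.

α ≈ 120.83, β ≈ 234.55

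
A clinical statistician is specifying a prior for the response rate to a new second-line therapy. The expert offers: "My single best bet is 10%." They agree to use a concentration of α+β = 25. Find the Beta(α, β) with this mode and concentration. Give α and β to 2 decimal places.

For α,β > 1 the Beta mode is (α−1)/(α+β−2). With α+β = 25, the mode is (α−1)/23.
Set (α−1)/23 = 0.1 → α = 1 + 0.1·23 = 3.30.
β = 25 − α = 21.70.

α = 3.30, β = 21.70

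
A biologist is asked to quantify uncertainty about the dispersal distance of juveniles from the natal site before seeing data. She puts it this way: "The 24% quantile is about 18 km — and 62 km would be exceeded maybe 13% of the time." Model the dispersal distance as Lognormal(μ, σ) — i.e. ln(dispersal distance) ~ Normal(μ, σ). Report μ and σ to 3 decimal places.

μ ≈ 3.367, σ ≈ 0.675

If T ~ Lognormal(μ,σ) then ln T ~ Normal(μ,σ), so the p-quantile of ln T is μ + z_p·σ.
ln(18) = 2.89 and ln(62) = 4.127; z_{0.24} = -0.7063, z_{0.87} = 1.126.
σ = (4.127 − 2.89)/(1.126 − (-0.7063)) = 0.675.
μ = 2.89 − (-0.7063)·0.675 = 3.367.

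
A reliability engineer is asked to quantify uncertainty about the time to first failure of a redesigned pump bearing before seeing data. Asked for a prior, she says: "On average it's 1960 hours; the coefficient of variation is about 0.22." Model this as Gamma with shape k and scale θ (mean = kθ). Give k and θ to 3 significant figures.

k ≈ 20.7, θ ≈ 94.9

For Gamma(k, scale θ): mean = kθ, variance = kθ², so CV = 1/√k.
CV = 0.22, hence k = 1/CV² = 20.7.
Then θ = mean/k = 1960/20.7 = 94.9.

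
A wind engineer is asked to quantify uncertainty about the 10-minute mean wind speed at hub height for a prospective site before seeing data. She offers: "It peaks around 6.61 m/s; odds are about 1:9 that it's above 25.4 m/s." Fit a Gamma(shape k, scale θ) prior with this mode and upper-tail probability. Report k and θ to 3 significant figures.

Gamma(k,θ) with k>1 has mode (k−1)θ, so θ = 6.61/(k−1).
Need P(X < 25.4) = 0.9 with θ tied to k this way. Start at k = 2, θ = 6.61: P(X<25.4) ≈ 0.896.
Too low — raise k to concentrate. Iterating converges to k ≈ 2.02.
Then θ = 6.61/(2.02−1) ≈ 6.48.

k ≈ 2.02, θ ≈ 6.48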